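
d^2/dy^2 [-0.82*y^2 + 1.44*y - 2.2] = -1.64000000000000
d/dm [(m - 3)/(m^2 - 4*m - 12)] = (m^2 - 4*m - 2*(m - 3)*(m - 2) - 12)/(-m^2 + 4*m + 12)^2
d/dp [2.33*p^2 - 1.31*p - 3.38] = 4.66*p - 1.31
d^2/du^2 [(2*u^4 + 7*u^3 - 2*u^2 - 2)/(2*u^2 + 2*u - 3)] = 2*(8*u^6 + 24*u^5 - 12*u^4 - 18*u^3 - 78*u^2 + 165*u - 38)/(8*u^6 + 24*u^5 - 12*u^4 - 64*u^3 + 18*u^2 + 54*u - 27)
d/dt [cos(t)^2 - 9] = -sin(2*t)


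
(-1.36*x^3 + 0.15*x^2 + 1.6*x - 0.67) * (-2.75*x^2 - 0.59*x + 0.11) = 3.74*x^5 + 0.3899*x^4 - 4.6381*x^3 + 0.915*x^2 + 0.5713*x - 0.0737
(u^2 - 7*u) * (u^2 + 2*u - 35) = u^4 - 5*u^3 - 49*u^2 + 245*u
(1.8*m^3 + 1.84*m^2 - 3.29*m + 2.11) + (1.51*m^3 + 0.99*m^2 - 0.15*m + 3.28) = 3.31*m^3 + 2.83*m^2 - 3.44*m + 5.39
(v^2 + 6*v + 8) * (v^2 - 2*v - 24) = v^4 + 4*v^3 - 28*v^2 - 160*v - 192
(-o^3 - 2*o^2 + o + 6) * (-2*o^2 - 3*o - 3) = 2*o^5 + 7*o^4 + 7*o^3 - 9*o^2 - 21*o - 18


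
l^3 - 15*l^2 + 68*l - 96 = (l - 8)*(l - 4)*(l - 3)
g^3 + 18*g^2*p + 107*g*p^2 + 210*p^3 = (g + 5*p)*(g + 6*p)*(g + 7*p)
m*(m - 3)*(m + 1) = m^3 - 2*m^2 - 3*m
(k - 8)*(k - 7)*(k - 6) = k^3 - 21*k^2 + 146*k - 336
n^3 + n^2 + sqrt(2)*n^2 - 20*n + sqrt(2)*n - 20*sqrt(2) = (n - 4)*(n + 5)*(n + sqrt(2))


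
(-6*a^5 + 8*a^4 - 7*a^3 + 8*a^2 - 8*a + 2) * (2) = -12*a^5 + 16*a^4 - 14*a^3 + 16*a^2 - 16*a + 4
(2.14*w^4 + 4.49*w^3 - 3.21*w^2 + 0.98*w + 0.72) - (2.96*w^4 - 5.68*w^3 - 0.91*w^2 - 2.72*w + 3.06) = -0.82*w^4 + 10.17*w^3 - 2.3*w^2 + 3.7*w - 2.34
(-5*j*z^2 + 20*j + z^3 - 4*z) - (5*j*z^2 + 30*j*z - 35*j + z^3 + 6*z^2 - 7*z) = -10*j*z^2 - 30*j*z + 55*j - 6*z^2 + 3*z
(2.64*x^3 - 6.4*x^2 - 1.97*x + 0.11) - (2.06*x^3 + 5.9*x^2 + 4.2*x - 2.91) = 0.58*x^3 - 12.3*x^2 - 6.17*x + 3.02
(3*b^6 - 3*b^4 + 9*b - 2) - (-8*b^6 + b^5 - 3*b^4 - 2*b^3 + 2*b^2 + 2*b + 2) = 11*b^6 - b^5 + 2*b^3 - 2*b^2 + 7*b - 4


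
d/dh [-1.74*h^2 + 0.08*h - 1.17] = 0.08 - 3.48*h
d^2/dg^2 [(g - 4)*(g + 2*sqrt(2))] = 2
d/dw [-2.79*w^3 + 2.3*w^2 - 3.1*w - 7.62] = -8.37*w^2 + 4.6*w - 3.1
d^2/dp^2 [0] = 0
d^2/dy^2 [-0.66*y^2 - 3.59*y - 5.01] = -1.32000000000000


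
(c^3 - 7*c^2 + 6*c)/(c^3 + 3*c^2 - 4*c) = (c - 6)/(c + 4)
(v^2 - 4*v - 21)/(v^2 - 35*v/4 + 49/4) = 4*(v + 3)/(4*v - 7)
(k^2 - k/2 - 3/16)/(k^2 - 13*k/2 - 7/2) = (-16*k^2 + 8*k + 3)/(8*(-2*k^2 + 13*k + 7))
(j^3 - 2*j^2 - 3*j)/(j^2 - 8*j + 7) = j*(j^2 - 2*j - 3)/(j^2 - 8*j + 7)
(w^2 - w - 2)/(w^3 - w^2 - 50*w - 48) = (w - 2)/(w^2 - 2*w - 48)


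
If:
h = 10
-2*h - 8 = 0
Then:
No Solution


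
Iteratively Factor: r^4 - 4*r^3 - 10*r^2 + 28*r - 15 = (r - 1)*(r^3 - 3*r^2 - 13*r + 15) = (r - 5)*(r - 1)*(r^2 + 2*r - 3) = (r - 5)*(r - 1)^2*(r + 3)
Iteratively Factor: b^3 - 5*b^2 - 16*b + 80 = (b - 4)*(b^2 - b - 20) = (b - 5)*(b - 4)*(b + 4)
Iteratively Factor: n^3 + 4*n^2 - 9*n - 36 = (n + 4)*(n^2 - 9) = (n + 3)*(n + 4)*(n - 3)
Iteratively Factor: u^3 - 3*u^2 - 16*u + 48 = (u - 3)*(u^2 - 16) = (u - 3)*(u + 4)*(u - 4)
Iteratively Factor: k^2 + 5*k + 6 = (k + 3)*(k + 2)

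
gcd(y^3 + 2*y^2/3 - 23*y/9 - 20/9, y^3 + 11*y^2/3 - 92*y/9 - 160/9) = y + 4/3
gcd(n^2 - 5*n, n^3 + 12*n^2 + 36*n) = n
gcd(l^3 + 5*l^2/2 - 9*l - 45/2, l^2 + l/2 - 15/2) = l + 3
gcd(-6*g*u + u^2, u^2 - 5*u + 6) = 1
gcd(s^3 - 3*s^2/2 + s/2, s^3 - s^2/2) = s^2 - s/2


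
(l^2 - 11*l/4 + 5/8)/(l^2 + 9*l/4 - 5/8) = (2*l - 5)/(2*l + 5)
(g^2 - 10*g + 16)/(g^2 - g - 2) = (g - 8)/(g + 1)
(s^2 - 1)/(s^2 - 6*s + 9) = (s^2 - 1)/(s^2 - 6*s + 9)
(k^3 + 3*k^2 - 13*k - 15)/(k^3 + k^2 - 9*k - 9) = (k + 5)/(k + 3)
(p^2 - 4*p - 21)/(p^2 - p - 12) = (p - 7)/(p - 4)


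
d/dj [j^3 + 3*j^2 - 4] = 3*j*(j + 2)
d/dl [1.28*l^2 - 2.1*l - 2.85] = 2.56*l - 2.1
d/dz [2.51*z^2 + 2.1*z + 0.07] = 5.02*z + 2.1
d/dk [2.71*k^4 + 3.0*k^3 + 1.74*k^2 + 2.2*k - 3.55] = 10.84*k^3 + 9.0*k^2 + 3.48*k + 2.2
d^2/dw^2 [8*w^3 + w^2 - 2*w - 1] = 48*w + 2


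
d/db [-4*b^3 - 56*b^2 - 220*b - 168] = -12*b^2 - 112*b - 220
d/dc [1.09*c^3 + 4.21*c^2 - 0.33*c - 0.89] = 3.27*c^2 + 8.42*c - 0.33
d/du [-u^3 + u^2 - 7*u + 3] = -3*u^2 + 2*u - 7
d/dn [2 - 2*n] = -2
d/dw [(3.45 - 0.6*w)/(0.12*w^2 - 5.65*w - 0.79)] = (0.072*w^2 - 0.828*w + 19.9665)/(0.0144*w^4 - 1.356*w^3 + 31.7329*w^2 + 8.927*w + 0.6241)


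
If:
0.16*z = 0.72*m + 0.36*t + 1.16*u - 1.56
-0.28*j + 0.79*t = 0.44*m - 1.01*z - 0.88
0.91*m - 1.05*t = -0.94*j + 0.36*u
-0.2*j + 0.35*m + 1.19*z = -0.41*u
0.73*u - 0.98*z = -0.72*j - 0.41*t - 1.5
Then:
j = -2.70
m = 3.70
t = 1.30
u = -1.50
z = -1.03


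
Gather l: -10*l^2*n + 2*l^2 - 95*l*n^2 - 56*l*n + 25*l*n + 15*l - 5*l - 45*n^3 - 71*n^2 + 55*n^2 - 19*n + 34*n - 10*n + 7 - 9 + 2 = l^2*(2 - 10*n) + l*(-95*n^2 - 31*n + 10) - 45*n^3 - 16*n^2 + 5*n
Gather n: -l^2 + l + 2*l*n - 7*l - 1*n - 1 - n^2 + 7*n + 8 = -l^2 - 6*l - n^2 + n*(2*l + 6) + 7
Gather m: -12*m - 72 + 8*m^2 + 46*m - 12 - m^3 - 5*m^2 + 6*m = -m^3 + 3*m^2 + 40*m - 84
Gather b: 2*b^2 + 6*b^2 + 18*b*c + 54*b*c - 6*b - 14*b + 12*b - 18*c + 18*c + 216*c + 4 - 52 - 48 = 8*b^2 + b*(72*c - 8) + 216*c - 96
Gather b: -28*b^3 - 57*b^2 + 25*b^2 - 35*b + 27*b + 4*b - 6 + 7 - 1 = -28*b^3 - 32*b^2 - 4*b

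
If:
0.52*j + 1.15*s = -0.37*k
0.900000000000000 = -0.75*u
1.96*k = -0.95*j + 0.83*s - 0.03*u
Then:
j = -3.83570465778044*s - 0.0199490789276621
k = 2.28261195147521*s + 0.0280365433577954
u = -1.20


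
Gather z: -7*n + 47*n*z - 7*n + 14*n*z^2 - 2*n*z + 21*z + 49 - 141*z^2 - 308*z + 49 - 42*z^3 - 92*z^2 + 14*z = -14*n - 42*z^3 + z^2*(14*n - 233) + z*(45*n - 273) + 98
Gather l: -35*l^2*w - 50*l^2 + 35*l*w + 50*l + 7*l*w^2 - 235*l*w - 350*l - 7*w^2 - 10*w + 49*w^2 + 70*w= l^2*(-35*w - 50) + l*(7*w^2 - 200*w - 300) + 42*w^2 + 60*w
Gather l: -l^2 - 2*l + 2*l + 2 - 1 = 1 - l^2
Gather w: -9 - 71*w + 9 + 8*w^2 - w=8*w^2 - 72*w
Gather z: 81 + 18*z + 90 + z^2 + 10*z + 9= z^2 + 28*z + 180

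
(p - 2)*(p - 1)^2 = p^3 - 4*p^2 + 5*p - 2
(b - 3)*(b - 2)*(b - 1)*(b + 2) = b^4 - 4*b^3 - b^2 + 16*b - 12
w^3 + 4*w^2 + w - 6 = (w - 1)*(w + 2)*(w + 3)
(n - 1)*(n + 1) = n^2 - 1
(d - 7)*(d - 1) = d^2 - 8*d + 7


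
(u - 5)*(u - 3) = u^2 - 8*u + 15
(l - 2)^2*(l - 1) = l^3 - 5*l^2 + 8*l - 4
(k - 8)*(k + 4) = k^2 - 4*k - 32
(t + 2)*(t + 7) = t^2 + 9*t + 14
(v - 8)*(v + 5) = v^2 - 3*v - 40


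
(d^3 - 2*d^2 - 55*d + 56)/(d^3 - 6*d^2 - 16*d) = (d^2 + 6*d - 7)/(d*(d + 2))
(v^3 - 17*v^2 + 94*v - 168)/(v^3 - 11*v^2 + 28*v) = (v - 6)/v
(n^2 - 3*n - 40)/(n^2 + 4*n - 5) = (n - 8)/(n - 1)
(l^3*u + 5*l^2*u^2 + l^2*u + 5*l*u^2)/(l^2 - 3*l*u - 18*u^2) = l*u*(-l^2 - 5*l*u - l - 5*u)/(-l^2 + 3*l*u + 18*u^2)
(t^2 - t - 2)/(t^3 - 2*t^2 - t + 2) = 1/(t - 1)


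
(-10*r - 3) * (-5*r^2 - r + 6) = 50*r^3 + 25*r^2 - 57*r - 18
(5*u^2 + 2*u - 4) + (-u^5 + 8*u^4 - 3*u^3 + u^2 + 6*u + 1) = -u^5 + 8*u^4 - 3*u^3 + 6*u^2 + 8*u - 3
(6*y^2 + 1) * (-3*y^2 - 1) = -18*y^4 - 9*y^2 - 1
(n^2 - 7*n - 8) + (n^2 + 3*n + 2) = 2*n^2 - 4*n - 6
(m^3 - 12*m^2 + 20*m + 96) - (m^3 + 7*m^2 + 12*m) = -19*m^2 + 8*m + 96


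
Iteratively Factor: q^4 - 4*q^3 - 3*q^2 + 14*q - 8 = (q - 4)*(q^3 - 3*q + 2) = (q - 4)*(q + 2)*(q^2 - 2*q + 1) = (q - 4)*(q - 1)*(q + 2)*(q - 1)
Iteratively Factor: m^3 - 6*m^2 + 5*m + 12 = (m + 1)*(m^2 - 7*m + 12) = (m - 4)*(m + 1)*(m - 3)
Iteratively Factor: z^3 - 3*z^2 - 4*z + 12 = (z - 3)*(z^2 - 4) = (z - 3)*(z + 2)*(z - 2)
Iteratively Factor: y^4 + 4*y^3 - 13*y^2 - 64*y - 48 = (y + 3)*(y^3 + y^2 - 16*y - 16) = (y + 3)*(y + 4)*(y^2 - 3*y - 4) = (y - 4)*(y + 3)*(y + 4)*(y + 1)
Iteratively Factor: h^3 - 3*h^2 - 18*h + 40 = (h - 2)*(h^2 - h - 20) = (h - 2)*(h + 4)*(h - 5)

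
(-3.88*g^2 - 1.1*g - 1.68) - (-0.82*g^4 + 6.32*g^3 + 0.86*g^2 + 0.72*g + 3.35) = 0.82*g^4 - 6.32*g^3 - 4.74*g^2 - 1.82*g - 5.03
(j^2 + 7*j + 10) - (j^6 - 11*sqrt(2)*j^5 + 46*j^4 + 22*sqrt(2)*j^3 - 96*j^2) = -j^6 + 11*sqrt(2)*j^5 - 46*j^4 - 22*sqrt(2)*j^3 + 97*j^2 + 7*j + 10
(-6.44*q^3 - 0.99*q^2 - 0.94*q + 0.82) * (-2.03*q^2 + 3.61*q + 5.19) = 13.0732*q^5 - 21.2387*q^4 - 35.0893*q^3 - 10.1961*q^2 - 1.9184*q + 4.2558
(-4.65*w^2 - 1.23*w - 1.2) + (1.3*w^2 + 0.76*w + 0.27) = -3.35*w^2 - 0.47*w - 0.93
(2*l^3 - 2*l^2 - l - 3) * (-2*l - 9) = -4*l^4 - 14*l^3 + 20*l^2 + 15*l + 27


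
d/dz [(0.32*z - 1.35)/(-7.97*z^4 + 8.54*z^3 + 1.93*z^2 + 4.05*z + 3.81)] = (7.6512*z^4 - 48.5036*z^3 + 33.9694*z^2 + 5.211*z + 6.6867)/(63.5209*z^8 - 136.1276*z^7 + 42.1674*z^6 - 31.5926*z^5 + 12.1675*z^4 + 80.7078*z^3 + 31.1091*z^2 + 30.861*z + 14.5161)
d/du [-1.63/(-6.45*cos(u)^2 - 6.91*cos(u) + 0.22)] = (21.027*cos(u) + 11.2633)*sin(u)/(6.45*cos(u)^2 + 6.91*cos(u) - 0.22)^2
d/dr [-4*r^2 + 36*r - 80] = 36 - 8*r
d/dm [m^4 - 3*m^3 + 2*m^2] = m*(4*m^2 - 9*m + 4)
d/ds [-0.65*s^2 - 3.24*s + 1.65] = -1.3*s - 3.24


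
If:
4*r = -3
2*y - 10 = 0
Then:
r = -3/4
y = 5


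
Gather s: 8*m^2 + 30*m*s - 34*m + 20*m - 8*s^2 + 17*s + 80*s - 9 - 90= 8*m^2 - 14*m - 8*s^2 + s*(30*m + 97) - 99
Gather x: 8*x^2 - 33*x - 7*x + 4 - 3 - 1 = 8*x^2 - 40*x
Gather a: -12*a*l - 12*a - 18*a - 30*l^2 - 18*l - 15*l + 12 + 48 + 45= a*(-12*l - 30) - 30*l^2 - 33*l + 105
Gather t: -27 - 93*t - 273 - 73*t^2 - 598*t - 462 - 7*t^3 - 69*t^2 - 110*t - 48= -7*t^3 - 142*t^2 - 801*t - 810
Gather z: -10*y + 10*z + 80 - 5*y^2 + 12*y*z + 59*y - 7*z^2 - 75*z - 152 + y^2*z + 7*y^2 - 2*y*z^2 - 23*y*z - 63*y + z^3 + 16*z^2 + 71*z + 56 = 2*y^2 - 14*y + z^3 + z^2*(9 - 2*y) + z*(y^2 - 11*y + 6) - 16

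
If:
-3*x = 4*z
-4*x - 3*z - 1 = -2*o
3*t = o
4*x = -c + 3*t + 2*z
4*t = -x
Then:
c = 25/13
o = 3/13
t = 1/13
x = -4/13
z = 3/13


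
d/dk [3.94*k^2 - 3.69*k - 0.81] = 7.88*k - 3.69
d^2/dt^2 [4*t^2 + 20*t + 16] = 8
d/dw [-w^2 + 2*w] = 2 - 2*w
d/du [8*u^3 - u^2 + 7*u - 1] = 24*u^2 - 2*u + 7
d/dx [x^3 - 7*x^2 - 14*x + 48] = 3*x^2 - 14*x - 14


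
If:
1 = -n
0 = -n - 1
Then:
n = -1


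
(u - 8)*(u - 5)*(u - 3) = u^3 - 16*u^2 + 79*u - 120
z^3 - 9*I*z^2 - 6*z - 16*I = (z - 8*I)*(z - 2*I)*(z + I)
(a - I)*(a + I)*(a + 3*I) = a^3 + 3*I*a^2 + a + 3*I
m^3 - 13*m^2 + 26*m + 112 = (m - 8)*(m - 7)*(m + 2)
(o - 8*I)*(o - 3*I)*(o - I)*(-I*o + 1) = -I*o^4 - 11*o^3 + 23*I*o^2 - 11*o + 24*I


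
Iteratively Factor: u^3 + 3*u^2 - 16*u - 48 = (u + 3)*(u^2 - 16) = (u + 3)*(u + 4)*(u - 4)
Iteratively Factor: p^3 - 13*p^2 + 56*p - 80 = (p - 4)*(p^2 - 9*p + 20) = (p - 5)*(p - 4)*(p - 4)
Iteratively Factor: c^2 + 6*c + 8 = (c + 2)*(c + 4)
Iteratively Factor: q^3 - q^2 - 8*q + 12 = (q + 3)*(q^2 - 4*q + 4) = (q - 2)*(q + 3)*(q - 2)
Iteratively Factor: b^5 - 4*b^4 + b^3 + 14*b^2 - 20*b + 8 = (b + 2)*(b^4 - 6*b^3 + 13*b^2 - 12*b + 4) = (b - 1)*(b + 2)*(b^3 - 5*b^2 + 8*b - 4) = (b - 2)*(b - 1)*(b + 2)*(b^2 - 3*b + 2) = (b - 2)^2*(b - 1)*(b + 2)*(b - 1)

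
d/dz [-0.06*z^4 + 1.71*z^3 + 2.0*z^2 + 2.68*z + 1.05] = -0.24*z^3 + 5.13*z^2 + 4.0*z + 2.68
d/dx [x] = 1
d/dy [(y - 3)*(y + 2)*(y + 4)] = 3*y^2 + 6*y - 10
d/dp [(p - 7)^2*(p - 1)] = 3*(p - 7)*(p - 3)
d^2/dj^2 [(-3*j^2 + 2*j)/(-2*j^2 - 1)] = 2*(-8*j^3 - 18*j^2 + 12*j + 3)/(8*j^6 + 12*j^4 + 6*j^2 + 1)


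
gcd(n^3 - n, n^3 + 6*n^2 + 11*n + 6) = n + 1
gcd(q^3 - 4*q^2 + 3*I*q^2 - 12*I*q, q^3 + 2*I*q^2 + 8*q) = q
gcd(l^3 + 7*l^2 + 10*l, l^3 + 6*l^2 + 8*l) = l^2 + 2*l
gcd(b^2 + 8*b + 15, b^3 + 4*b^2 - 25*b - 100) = b + 5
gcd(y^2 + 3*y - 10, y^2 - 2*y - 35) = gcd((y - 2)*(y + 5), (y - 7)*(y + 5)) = y + 5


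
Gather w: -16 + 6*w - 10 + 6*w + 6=12*w - 20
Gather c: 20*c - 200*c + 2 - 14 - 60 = -180*c - 72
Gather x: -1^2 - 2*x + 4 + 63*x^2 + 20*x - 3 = 63*x^2 + 18*x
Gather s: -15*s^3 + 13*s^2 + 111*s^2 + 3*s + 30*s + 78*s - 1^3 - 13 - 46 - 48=-15*s^3 + 124*s^2 + 111*s - 108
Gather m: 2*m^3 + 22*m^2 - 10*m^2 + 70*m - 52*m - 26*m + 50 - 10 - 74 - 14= 2*m^3 + 12*m^2 - 8*m - 48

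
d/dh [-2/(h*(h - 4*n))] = 4*(h - 2*n)/(h^2*(h - 4*n)^2)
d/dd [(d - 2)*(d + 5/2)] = 2*d + 1/2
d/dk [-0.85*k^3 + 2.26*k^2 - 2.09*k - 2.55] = -2.55*k^2 + 4.52*k - 2.09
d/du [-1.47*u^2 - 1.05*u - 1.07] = -2.94*u - 1.05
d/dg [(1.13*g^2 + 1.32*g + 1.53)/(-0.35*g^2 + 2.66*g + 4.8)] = (3.4678*g^2 + 11.919*g + 2.2662)/(0.1225*g^4 - 1.862*g^3 + 3.7156*g^2 + 25.536*g + 23.04)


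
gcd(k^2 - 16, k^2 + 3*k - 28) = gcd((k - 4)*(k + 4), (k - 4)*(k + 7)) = k - 4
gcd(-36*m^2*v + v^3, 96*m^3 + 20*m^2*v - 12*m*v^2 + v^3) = -6*m + v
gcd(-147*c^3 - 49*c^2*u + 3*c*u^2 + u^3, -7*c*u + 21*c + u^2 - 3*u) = -7*c + u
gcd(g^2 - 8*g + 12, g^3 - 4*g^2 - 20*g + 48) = g^2 - 8*g + 12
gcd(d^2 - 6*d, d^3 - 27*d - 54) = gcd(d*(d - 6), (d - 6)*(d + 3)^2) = d - 6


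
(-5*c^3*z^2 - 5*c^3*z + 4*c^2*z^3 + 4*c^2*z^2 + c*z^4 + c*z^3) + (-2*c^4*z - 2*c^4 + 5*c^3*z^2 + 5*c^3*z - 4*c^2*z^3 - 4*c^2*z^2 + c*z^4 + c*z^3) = -2*c^4*z - 2*c^4 + 2*c*z^4 + 2*c*z^3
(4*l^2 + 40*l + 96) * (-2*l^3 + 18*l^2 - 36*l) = -8*l^5 - 8*l^4 + 384*l^3 + 288*l^2 - 3456*l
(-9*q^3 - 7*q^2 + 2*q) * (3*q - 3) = -27*q^4 + 6*q^3 + 27*q^2 - 6*q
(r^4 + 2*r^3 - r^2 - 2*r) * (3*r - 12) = 3*r^5 - 6*r^4 - 27*r^3 + 6*r^2 + 24*r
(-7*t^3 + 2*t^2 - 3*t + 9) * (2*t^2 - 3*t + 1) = -14*t^5 + 25*t^4 - 19*t^3 + 29*t^2 - 30*t + 9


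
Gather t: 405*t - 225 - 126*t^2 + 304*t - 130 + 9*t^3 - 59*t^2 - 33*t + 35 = 9*t^3 - 185*t^2 + 676*t - 320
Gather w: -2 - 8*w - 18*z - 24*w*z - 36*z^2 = w*(-24*z - 8) - 36*z^2 - 18*z - 2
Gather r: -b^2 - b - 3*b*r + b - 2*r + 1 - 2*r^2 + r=-b^2 - 2*r^2 + r*(-3*b - 1) + 1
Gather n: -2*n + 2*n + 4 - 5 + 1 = 0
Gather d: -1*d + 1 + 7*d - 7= 6*d - 6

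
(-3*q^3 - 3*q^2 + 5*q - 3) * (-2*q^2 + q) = 6*q^5 + 3*q^4 - 13*q^3 + 11*q^2 - 3*q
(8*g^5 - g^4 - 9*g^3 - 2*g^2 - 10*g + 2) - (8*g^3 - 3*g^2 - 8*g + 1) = 8*g^5 - g^4 - 17*g^3 + g^2 - 2*g + 1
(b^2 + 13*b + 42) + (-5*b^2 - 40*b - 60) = -4*b^2 - 27*b - 18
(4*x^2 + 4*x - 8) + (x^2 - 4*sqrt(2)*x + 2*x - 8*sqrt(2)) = 5*x^2 - 4*sqrt(2)*x + 6*x - 8*sqrt(2) - 8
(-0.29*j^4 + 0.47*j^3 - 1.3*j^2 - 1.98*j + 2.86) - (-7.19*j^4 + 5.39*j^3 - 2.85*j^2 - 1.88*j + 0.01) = 6.9*j^4 - 4.92*j^3 + 1.55*j^2 - 0.1*j + 2.85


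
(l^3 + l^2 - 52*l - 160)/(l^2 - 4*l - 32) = l + 5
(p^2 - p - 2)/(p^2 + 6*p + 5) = (p - 2)/(p + 5)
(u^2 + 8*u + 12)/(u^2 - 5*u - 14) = (u + 6)/(u - 7)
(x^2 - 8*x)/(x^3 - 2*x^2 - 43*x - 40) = x/(x^2 + 6*x + 5)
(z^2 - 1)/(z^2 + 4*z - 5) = (z + 1)/(z + 5)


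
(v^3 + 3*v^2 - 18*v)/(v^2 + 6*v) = v - 3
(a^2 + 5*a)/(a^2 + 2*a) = (a + 5)/(a + 2)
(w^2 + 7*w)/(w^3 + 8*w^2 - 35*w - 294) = w/(w^2 + w - 42)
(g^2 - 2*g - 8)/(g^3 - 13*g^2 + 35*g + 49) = (g^2 - 2*g - 8)/(g^3 - 13*g^2 + 35*g + 49)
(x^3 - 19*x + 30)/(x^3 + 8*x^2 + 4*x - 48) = (x^2 + 2*x - 15)/(x^2 + 10*x + 24)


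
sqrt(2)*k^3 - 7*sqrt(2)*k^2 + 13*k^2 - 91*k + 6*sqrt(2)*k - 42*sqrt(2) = (k - 7)*(k + 6*sqrt(2))*(sqrt(2)*k + 1)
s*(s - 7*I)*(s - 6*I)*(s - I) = s^4 - 14*I*s^3 - 55*s^2 + 42*I*s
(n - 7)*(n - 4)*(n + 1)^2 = n^4 - 9*n^3 + 7*n^2 + 45*n + 28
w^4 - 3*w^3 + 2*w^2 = w^2*(w - 2)*(w - 1)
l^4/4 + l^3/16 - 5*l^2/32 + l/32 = l*(l/4 + 1/4)*(l - 1/2)*(l - 1/4)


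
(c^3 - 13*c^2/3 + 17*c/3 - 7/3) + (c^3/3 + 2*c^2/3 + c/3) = 4*c^3/3 - 11*c^2/3 + 6*c - 7/3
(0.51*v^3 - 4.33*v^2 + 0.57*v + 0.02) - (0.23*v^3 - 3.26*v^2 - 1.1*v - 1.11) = 0.28*v^3 - 1.07*v^2 + 1.67*v + 1.13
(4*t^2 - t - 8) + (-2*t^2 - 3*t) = 2*t^2 - 4*t - 8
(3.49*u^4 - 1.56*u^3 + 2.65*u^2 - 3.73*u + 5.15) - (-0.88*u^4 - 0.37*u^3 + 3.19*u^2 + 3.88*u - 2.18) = 4.37*u^4 - 1.19*u^3 - 0.54*u^2 - 7.61*u + 7.33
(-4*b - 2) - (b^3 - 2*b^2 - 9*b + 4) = -b^3 + 2*b^2 + 5*b - 6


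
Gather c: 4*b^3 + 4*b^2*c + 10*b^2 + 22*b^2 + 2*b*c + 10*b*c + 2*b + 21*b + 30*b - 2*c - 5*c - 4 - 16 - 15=4*b^3 + 32*b^2 + 53*b + c*(4*b^2 + 12*b - 7) - 35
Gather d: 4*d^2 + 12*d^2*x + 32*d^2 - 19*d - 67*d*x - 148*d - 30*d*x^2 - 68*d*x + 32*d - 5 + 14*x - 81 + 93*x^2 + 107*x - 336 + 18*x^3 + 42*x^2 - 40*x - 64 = d^2*(12*x + 36) + d*(-30*x^2 - 135*x - 135) + 18*x^3 + 135*x^2 + 81*x - 486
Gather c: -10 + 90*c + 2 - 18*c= 72*c - 8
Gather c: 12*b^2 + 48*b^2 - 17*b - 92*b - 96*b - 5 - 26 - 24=60*b^2 - 205*b - 55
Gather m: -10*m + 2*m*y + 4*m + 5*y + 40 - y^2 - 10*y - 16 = m*(2*y - 6) - y^2 - 5*y + 24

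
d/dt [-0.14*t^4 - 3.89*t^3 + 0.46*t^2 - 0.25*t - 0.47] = -0.56*t^3 - 11.67*t^2 + 0.92*t - 0.25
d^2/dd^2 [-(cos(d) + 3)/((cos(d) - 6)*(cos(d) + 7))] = (11*(1 - cos(d)^2)^2 + cos(d)^5 + 259*cos(d)^3 + 553*cos(d)^2 + 1620*cos(d) - 353)/((cos(d) - 6)^3*(cos(d) + 7)^3)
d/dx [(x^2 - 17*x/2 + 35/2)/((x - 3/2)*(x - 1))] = 4*(6*x^2 - 32*x + 31)/(4*x^4 - 20*x^3 + 37*x^2 - 30*x + 9)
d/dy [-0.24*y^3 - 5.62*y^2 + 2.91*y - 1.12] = -0.72*y^2 - 11.24*y + 2.91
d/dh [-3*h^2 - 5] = -6*h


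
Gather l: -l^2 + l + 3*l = -l^2 + 4*l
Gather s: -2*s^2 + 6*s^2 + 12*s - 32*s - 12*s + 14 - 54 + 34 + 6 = 4*s^2 - 32*s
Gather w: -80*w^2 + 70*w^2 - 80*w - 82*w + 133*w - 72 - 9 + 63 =-10*w^2 - 29*w - 18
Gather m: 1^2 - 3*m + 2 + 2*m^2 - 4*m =2*m^2 - 7*m + 3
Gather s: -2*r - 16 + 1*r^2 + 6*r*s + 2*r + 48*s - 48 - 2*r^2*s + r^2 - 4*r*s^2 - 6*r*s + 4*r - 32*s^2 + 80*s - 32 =2*r^2 + 4*r + s^2*(-4*r - 32) + s*(128 - 2*r^2) - 96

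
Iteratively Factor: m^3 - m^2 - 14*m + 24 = (m - 3)*(m^2 + 2*m - 8) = (m - 3)*(m + 4)*(m - 2)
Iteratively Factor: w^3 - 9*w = (w - 3)*(w^2 + 3*w) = w*(w - 3)*(w + 3)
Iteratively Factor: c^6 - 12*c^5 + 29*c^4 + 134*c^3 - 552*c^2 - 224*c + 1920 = (c - 4)*(c^5 - 8*c^4 - 3*c^3 + 122*c^2 - 64*c - 480) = (c - 4)*(c + 3)*(c^4 - 11*c^3 + 30*c^2 + 32*c - 160) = (c - 4)*(c + 2)*(c + 3)*(c^3 - 13*c^2 + 56*c - 80) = (c - 4)^2*(c + 2)*(c + 3)*(c^2 - 9*c + 20) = (c - 5)*(c - 4)^2*(c + 2)*(c + 3)*(c - 4)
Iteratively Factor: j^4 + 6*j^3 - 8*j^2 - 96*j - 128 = (j - 4)*(j^3 + 10*j^2 + 32*j + 32) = (j - 4)*(j + 4)*(j^2 + 6*j + 8) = (j - 4)*(j + 4)^2*(j + 2)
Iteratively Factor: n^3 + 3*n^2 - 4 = (n + 2)*(n^2 + n - 2) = (n + 2)^2*(n - 1)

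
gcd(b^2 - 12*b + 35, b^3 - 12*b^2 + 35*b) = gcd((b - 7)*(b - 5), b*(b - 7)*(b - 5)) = b^2 - 12*b + 35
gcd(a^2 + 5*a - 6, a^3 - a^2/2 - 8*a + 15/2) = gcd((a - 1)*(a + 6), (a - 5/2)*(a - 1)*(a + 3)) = a - 1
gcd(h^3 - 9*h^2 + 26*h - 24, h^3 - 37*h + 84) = h^2 - 7*h + 12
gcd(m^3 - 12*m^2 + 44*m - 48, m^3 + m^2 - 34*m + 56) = m^2 - 6*m + 8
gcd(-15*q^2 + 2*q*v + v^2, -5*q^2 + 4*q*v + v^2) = 5*q + v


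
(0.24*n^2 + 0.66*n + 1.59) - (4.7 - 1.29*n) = 0.24*n^2 + 1.95*n - 3.11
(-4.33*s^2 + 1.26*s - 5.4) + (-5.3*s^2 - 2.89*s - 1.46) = -9.63*s^2 - 1.63*s - 6.86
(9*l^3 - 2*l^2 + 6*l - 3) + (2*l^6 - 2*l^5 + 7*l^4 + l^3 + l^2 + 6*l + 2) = 2*l^6 - 2*l^5 + 7*l^4 + 10*l^3 - l^2 + 12*l - 1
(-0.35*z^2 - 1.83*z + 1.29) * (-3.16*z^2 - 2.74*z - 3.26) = 1.106*z^4 + 6.7418*z^3 + 2.0788*z^2 + 2.4312*z - 4.2054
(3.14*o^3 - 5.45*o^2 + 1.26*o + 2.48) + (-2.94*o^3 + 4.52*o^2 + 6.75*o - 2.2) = 0.2*o^3 - 0.930000000000001*o^2 + 8.01*o + 0.28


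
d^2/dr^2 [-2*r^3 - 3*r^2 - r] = -12*r - 6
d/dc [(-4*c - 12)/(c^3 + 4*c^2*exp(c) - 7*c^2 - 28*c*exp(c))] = 4*(-c*(c^2 + 4*c*exp(c) - 7*c - 28*exp(c)) - (c + 3)*(-4*c^2*exp(c) - 3*c^2 + 20*c*exp(c) + 14*c + 28*exp(c)))/(c^2*(c^2 + 4*c*exp(c) - 7*c - 28*exp(c))^2)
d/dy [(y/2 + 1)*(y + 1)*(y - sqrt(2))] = 3*y^2/2 - sqrt(2)*y + 3*y - 3*sqrt(2)/2 + 1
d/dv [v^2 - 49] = 2*v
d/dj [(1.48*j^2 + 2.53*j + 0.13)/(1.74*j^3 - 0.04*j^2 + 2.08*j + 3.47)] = (-2.5752*j^4 - 8.8044*j^3 + 2.501*j^2 + 10.2816*j + 8.5087)/(3.0276*j^6 - 0.1392*j^5 + 7.24*j^4 + 11.9092*j^3 + 4.0488*j^2 + 14.4352*j + 12.0409)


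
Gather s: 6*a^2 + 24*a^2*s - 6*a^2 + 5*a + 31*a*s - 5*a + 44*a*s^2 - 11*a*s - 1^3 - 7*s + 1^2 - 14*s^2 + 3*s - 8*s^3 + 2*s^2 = -8*s^3 + s^2*(44*a - 12) + s*(24*a^2 + 20*a - 4)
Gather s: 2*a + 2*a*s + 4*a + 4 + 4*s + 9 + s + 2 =6*a + s*(2*a + 5) + 15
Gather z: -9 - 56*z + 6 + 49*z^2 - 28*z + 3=49*z^2 - 84*z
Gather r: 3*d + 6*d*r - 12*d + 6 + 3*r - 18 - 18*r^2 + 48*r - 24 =-9*d - 18*r^2 + r*(6*d + 51) - 36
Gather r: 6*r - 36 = 6*r - 36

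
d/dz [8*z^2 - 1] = 16*z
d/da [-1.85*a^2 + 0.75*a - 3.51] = 0.75 - 3.7*a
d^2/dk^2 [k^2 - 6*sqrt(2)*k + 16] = 2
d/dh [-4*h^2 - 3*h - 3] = -8*h - 3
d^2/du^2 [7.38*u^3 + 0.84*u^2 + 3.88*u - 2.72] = 44.28*u + 1.68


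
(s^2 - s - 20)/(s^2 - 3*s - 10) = (s + 4)/(s + 2)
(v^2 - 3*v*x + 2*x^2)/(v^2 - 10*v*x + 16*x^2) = (-v + x)/(-v + 8*x)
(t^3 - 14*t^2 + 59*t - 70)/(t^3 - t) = (t^3 - 14*t^2 + 59*t - 70)/(t^3 - t)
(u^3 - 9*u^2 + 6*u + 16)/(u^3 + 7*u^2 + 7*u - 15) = (u^3 - 9*u^2 + 6*u + 16)/(u^3 + 7*u^2 + 7*u - 15)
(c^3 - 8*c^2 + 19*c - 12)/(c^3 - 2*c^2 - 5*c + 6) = (c - 4)/(c + 2)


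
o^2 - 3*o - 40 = (o - 8)*(o + 5)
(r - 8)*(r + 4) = r^2 - 4*r - 32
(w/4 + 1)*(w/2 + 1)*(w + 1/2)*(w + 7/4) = w^4/8 + 33*w^3/32 + 179*w^2/64 + 93*w/32 + 7/8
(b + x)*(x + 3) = b*x + 3*b + x^2 + 3*x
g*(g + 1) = g^2 + g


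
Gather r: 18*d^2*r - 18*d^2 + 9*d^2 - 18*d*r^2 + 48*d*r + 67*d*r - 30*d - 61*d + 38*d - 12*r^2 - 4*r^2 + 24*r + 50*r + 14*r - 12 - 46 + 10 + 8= -9*d^2 - 53*d + r^2*(-18*d - 16) + r*(18*d^2 + 115*d + 88) - 40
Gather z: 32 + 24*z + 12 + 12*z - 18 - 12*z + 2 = 24*z + 28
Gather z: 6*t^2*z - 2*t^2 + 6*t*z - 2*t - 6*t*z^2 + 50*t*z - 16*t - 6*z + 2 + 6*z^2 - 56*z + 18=-2*t^2 - 18*t + z^2*(6 - 6*t) + z*(6*t^2 + 56*t - 62) + 20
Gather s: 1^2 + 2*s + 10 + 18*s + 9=20*s + 20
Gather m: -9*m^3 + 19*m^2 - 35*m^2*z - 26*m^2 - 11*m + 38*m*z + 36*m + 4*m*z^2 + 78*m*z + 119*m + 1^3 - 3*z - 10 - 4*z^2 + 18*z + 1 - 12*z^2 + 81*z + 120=-9*m^3 + m^2*(-35*z - 7) + m*(4*z^2 + 116*z + 144) - 16*z^2 + 96*z + 112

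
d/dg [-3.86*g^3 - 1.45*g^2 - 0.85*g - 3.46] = -11.58*g^2 - 2.9*g - 0.85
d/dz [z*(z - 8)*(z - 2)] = 3*z^2 - 20*z + 16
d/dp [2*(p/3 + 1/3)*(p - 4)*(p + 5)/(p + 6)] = 4*(p^3 + 10*p^2 + 12*p - 47)/(3*(p^2 + 12*p + 36))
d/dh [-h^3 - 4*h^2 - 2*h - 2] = -3*h^2 - 8*h - 2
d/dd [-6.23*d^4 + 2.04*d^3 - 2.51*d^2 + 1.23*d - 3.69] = -24.92*d^3 + 6.12*d^2 - 5.02*d + 1.23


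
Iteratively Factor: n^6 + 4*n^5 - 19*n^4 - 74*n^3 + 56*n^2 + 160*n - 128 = (n - 1)*(n^5 + 5*n^4 - 14*n^3 - 88*n^2 - 32*n + 128) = (n - 1)*(n + 2)*(n^4 + 3*n^3 - 20*n^2 - 48*n + 64) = (n - 1)*(n + 2)*(n + 4)*(n^3 - n^2 - 16*n + 16) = (n - 1)*(n + 2)*(n + 4)^2*(n^2 - 5*n + 4) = (n - 4)*(n - 1)*(n + 2)*(n + 4)^2*(n - 1)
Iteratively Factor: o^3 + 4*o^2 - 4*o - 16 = (o + 4)*(o^2 - 4) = (o + 2)*(o + 4)*(o - 2)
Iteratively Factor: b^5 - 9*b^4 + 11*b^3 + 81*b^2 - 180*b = (b)*(b^4 - 9*b^3 + 11*b^2 + 81*b - 180) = b*(b - 5)*(b^3 - 4*b^2 - 9*b + 36) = b*(b - 5)*(b - 4)*(b^2 - 9) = b*(b - 5)*(b - 4)*(b - 3)*(b + 3)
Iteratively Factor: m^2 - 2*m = (m)*(m - 2)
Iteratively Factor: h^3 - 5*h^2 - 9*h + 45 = (h + 3)*(h^2 - 8*h + 15) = (h - 3)*(h + 3)*(h - 5)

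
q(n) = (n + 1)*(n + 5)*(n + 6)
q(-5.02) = 0.08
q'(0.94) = 66.21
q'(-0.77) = 24.30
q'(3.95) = 182.61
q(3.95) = 440.81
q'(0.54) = 54.83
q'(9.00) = 500.00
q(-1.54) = -8.33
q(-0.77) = 5.09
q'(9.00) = 500.00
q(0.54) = 55.80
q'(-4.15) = -6.93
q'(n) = (n + 1)*(n + 5) + (n + 1)*(n + 6) + (n + 5)*(n + 6) = 3*n^2 + 24*n + 41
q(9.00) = 2100.00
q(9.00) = 2100.00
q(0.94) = 79.97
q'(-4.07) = -6.99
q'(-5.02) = -3.88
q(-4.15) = -4.95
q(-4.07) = -5.51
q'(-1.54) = 11.15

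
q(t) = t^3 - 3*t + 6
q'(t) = 3*t^2 - 3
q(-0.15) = 6.45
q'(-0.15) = -2.93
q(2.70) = 17.58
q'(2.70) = 18.87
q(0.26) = 5.24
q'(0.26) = -2.80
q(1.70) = 5.81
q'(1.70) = 5.67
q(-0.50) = 7.38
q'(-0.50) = -2.25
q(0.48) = 4.67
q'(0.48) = -2.31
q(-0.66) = 7.69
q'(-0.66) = -1.69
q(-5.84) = -175.66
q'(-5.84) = 99.32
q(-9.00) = -696.00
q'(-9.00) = 240.00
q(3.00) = 24.00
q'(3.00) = 24.00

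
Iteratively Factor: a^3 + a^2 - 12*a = (a)*(a^2 + a - 12) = a*(a - 3)*(a + 4)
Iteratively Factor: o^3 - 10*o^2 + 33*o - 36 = (o - 3)*(o^2 - 7*o + 12) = (o - 3)^2*(o - 4)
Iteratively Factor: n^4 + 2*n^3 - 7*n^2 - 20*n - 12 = (n + 2)*(n^3 - 7*n - 6) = (n + 2)^2*(n^2 - 2*n - 3) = (n + 1)*(n + 2)^2*(n - 3)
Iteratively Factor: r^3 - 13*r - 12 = (r - 4)*(r^2 + 4*r + 3) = (r - 4)*(r + 1)*(r + 3)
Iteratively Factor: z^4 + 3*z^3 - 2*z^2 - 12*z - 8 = (z - 2)*(z^3 + 5*z^2 + 8*z + 4) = (z - 2)*(z + 2)*(z^2 + 3*z + 2) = (z - 2)*(z + 2)^2*(z + 1)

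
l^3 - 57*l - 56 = (l - 8)*(l + 1)*(l + 7)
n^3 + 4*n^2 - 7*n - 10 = (n - 2)*(n + 1)*(n + 5)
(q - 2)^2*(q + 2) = q^3 - 2*q^2 - 4*q + 8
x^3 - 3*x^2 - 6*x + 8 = (x - 4)*(x - 1)*(x + 2)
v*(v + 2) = v^2 + 2*v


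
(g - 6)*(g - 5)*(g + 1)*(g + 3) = g^4 - 7*g^3 - 11*g^2 + 87*g + 90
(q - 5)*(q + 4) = q^2 - q - 20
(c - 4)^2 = c^2 - 8*c + 16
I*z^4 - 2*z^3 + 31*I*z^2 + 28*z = z*(z - 4*I)*(z + 7*I)*(I*z + 1)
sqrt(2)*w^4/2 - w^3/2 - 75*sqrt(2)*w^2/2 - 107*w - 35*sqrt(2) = (w/2 + sqrt(2)/2)*(w - 7*sqrt(2))*(w + 5*sqrt(2))*(sqrt(2)*w + 1)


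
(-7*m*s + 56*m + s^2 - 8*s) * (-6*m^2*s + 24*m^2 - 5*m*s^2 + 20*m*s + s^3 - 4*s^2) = 42*m^3*s^2 - 504*m^3*s + 1344*m^3 + 29*m^2*s^3 - 348*m^2*s^2 + 928*m^2*s - 12*m*s^4 + 144*m*s^3 - 384*m*s^2 + s^5 - 12*s^4 + 32*s^3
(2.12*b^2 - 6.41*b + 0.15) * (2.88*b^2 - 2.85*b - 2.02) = 6.1056*b^4 - 24.5028*b^3 + 14.4181*b^2 + 12.5207*b - 0.303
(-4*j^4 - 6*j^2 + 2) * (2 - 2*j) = 8*j^5 - 8*j^4 + 12*j^3 - 12*j^2 - 4*j + 4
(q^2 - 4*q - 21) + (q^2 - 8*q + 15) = 2*q^2 - 12*q - 6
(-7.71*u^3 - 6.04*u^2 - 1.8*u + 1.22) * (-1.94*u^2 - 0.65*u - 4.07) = 14.9574*u^5 + 16.7291*u^4 + 38.7977*u^3 + 23.386*u^2 + 6.533*u - 4.9654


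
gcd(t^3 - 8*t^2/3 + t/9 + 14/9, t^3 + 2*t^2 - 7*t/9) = 1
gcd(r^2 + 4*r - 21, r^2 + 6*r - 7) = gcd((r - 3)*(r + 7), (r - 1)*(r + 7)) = r + 7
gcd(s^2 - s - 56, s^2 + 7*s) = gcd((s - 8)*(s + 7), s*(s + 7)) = s + 7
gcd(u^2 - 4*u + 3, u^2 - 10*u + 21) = u - 3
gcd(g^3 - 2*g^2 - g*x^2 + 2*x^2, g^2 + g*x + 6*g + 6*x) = g + x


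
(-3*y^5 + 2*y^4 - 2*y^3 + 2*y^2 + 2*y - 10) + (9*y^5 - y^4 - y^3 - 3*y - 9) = 6*y^5 + y^4 - 3*y^3 + 2*y^2 - y - 19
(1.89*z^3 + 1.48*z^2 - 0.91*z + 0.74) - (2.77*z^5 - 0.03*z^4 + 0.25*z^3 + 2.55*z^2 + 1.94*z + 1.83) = -2.77*z^5 + 0.03*z^4 + 1.64*z^3 - 1.07*z^2 - 2.85*z - 1.09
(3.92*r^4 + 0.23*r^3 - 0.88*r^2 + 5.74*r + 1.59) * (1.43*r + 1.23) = 5.6056*r^5 + 5.1505*r^4 - 0.9755*r^3 + 7.1258*r^2 + 9.3339*r + 1.9557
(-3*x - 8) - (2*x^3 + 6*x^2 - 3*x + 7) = -2*x^3 - 6*x^2 - 15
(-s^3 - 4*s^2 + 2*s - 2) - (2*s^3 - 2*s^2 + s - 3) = -3*s^3 - 2*s^2 + s + 1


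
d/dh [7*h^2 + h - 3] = 14*h + 1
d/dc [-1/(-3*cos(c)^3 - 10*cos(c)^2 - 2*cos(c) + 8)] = (9*cos(c)^2 + 20*cos(c) + 2)*sin(c)/(3*cos(c)^3 + 10*cos(c)^2 + 2*cos(c) - 8)^2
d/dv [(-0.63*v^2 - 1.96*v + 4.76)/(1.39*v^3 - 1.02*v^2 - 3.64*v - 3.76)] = (0.8757*v^4 + 5.4488*v^3 - 19.5552*v^2 + 14.448*v + 24.696)/(1.9321*v^6 - 2.8356*v^5 - 9.0788*v^4 - 3.0272*v^3 + 20.92*v^2 + 27.3728*v + 14.1376)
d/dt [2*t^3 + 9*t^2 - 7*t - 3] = 6*t^2 + 18*t - 7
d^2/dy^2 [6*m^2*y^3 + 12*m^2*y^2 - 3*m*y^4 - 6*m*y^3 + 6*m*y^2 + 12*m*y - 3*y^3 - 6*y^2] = 36*m^2*y + 24*m^2 - 36*m*y^2 - 36*m*y + 12*m - 18*y - 12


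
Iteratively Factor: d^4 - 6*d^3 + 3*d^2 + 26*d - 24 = (d + 2)*(d^3 - 8*d^2 + 19*d - 12) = (d - 1)*(d + 2)*(d^2 - 7*d + 12) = (d - 3)*(d - 1)*(d + 2)*(d - 4)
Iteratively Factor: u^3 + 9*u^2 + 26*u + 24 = (u + 2)*(u^2 + 7*u + 12) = (u + 2)*(u + 3)*(u + 4)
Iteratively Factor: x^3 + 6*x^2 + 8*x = (x + 4)*(x^2 + 2*x) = (x + 2)*(x + 4)*(x)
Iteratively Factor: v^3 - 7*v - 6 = (v + 1)*(v^2 - v - 6) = (v - 3)*(v + 1)*(v + 2)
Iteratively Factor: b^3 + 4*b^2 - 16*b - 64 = (b + 4)*(b^2 - 16) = (b - 4)*(b + 4)*(b + 4)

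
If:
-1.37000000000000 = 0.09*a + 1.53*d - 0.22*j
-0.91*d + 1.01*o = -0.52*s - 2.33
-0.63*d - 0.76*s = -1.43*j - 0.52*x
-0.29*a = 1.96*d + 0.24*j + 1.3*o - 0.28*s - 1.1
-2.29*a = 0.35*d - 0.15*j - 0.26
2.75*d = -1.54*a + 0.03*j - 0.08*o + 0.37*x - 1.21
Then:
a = 0.09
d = -1.42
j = -3.60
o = 1.50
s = -9.88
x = -6.26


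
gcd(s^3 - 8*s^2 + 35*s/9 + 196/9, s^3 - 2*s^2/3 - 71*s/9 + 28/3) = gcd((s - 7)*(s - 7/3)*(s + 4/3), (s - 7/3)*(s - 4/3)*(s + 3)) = s - 7/3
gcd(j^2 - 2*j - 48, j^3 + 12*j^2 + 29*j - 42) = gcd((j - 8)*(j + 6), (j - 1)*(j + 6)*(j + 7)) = j + 6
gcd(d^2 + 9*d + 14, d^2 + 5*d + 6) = d + 2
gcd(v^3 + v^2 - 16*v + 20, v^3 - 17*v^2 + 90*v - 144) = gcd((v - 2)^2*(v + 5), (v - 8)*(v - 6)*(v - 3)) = 1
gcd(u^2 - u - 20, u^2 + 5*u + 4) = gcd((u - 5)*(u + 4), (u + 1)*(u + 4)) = u + 4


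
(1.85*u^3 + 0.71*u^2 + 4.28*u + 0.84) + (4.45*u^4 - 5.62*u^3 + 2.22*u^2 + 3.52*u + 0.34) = 4.45*u^4 - 3.77*u^3 + 2.93*u^2 + 7.8*u + 1.18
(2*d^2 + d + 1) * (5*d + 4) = 10*d^3 + 13*d^2 + 9*d + 4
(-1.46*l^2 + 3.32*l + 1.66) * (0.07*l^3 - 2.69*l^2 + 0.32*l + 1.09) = -0.1022*l^5 + 4.1598*l^4 - 9.2818*l^3 - 4.9944*l^2 + 4.15*l + 1.8094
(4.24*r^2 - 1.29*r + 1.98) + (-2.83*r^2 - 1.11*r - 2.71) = 1.41*r^2 - 2.4*r - 0.73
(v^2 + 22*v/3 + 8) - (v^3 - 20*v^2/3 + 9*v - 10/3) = -v^3 + 23*v^2/3 - 5*v/3 + 34/3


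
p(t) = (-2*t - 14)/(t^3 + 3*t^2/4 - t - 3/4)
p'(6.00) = 0.05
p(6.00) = -0.11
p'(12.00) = 0.00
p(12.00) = -0.02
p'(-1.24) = 298.58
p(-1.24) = 43.73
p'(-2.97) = 0.68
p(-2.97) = 0.46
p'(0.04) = -18.63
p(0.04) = 17.85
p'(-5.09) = 0.04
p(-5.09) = 0.04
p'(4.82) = 0.10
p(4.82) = -0.19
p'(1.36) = 33.16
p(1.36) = -9.33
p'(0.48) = 8.98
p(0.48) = 15.80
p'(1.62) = 10.30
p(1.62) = -4.48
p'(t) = (-2*t - 14)*(-3*t^2 - 3*t/2 + 1)/(t^3 + 3*t^2/4 - t - 3/4)^2 - 2/(t^3 + 3*t^2/4 - t - 3/4) = 8*(8*t^3 + 87*t^2 + 42*t - 25)/(16*t^6 + 24*t^5 - 23*t^4 - 48*t^3 - 2*t^2 + 24*t + 9)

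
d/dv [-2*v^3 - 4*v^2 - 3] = 2*v*(-3*v - 4)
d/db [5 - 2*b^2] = -4*b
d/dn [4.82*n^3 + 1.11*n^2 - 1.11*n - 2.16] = 14.46*n^2 + 2.22*n - 1.11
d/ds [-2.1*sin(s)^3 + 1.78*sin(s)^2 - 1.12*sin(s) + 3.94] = (-6.3*sin(s)^2 + 3.56*sin(s) - 1.12)*cos(s)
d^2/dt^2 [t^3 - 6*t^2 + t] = 6*t - 12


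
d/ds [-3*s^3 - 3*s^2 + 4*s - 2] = -9*s^2 - 6*s + 4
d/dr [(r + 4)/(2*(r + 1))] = -3/(2*(r + 1)^2)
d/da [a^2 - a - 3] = 2*a - 1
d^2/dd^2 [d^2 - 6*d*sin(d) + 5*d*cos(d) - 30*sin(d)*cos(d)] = 6*d*sin(d) - 5*d*cos(d) - 10*sin(d) + 60*sin(2*d) - 12*cos(d) + 2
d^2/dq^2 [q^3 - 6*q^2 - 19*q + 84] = 6*q - 12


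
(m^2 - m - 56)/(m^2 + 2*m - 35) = (m - 8)/(m - 5)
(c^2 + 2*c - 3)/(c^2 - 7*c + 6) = (c + 3)/(c - 6)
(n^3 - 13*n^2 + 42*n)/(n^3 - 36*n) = (n - 7)/(n + 6)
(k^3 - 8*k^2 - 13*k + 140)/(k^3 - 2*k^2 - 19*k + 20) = (k - 7)/(k - 1)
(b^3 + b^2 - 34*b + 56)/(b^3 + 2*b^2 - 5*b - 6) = (b^2 + 3*b - 28)/(b^2 + 4*b + 3)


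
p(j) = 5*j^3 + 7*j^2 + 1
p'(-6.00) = 456.00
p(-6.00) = -827.00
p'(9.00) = 1341.00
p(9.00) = 4213.00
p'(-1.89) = 27.12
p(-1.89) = -7.75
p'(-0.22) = -2.35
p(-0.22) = 1.29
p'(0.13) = 2.07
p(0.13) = 1.13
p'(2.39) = 119.14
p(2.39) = 109.24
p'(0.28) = 5.10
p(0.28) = 1.66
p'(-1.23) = 5.47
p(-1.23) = 2.29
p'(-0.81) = -1.50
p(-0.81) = 2.94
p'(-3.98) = 181.89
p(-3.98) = -203.34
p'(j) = 15*j^2 + 14*j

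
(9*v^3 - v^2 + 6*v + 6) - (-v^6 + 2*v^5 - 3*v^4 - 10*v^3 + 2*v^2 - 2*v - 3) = v^6 - 2*v^5 + 3*v^4 + 19*v^3 - 3*v^2 + 8*v + 9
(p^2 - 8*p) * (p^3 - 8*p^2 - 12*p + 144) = p^5 - 16*p^4 + 52*p^3 + 240*p^2 - 1152*p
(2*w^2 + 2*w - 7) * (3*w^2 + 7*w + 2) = 6*w^4 + 20*w^3 - 3*w^2 - 45*w - 14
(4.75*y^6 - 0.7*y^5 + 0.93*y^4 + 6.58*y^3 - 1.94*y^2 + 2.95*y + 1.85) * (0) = 0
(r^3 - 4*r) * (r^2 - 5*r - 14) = r^5 - 5*r^4 - 18*r^3 + 20*r^2 + 56*r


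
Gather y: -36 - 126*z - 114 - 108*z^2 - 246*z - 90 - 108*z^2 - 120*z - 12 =-216*z^2 - 492*z - 252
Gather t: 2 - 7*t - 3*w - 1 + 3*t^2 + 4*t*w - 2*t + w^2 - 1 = 3*t^2 + t*(4*w - 9) + w^2 - 3*w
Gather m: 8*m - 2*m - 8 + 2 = 6*m - 6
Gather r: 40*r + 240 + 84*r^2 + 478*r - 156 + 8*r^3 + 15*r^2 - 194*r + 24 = 8*r^3 + 99*r^2 + 324*r + 108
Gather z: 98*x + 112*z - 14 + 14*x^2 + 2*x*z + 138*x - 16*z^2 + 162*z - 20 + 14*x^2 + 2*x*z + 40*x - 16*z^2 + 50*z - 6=28*x^2 + 276*x - 32*z^2 + z*(4*x + 324) - 40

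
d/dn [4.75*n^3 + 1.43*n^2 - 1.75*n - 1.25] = 14.25*n^2 + 2.86*n - 1.75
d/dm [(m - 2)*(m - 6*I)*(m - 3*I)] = 3*m^2 + m*(-4 - 18*I) - 18 + 18*I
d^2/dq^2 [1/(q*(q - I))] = 2*(q^2 + q*(q - I) + (q - I)^2)/(q^3*(q - I)^3)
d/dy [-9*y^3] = -27*y^2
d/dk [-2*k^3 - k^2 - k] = -6*k^2 - 2*k - 1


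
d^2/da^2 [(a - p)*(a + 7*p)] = 2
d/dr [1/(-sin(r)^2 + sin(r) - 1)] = (2*sin(r) - 1)*cos(r)/(sin(r)^2 - sin(r) + 1)^2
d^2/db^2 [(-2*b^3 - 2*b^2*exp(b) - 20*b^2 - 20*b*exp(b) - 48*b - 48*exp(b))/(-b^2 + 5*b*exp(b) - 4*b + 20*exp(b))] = 12*(b^3 + 5*b^2*exp(b) + 6*b^2 + 10*b*exp(b) - 12*b - 50*exp(b) + 12)*exp(b)/(b^3 - 15*b^2*exp(b) + 75*b*exp(2*b) - 125*exp(3*b))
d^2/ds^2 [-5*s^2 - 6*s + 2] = -10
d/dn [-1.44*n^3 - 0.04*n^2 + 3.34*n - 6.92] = -4.32*n^2 - 0.08*n + 3.34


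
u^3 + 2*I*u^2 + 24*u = u*(u - 4*I)*(u + 6*I)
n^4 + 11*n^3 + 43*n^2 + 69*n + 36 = (n + 1)*(n + 3)^2*(n + 4)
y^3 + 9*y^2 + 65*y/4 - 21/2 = (y - 1/2)*(y + 7/2)*(y + 6)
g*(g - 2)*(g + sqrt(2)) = g^3 - 2*g^2 + sqrt(2)*g^2 - 2*sqrt(2)*g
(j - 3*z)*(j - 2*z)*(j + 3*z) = j^3 - 2*j^2*z - 9*j*z^2 + 18*z^3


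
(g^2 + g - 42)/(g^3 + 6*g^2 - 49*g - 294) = (g - 6)/(g^2 - g - 42)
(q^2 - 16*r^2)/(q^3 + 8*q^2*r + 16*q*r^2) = (q - 4*r)/(q*(q + 4*r))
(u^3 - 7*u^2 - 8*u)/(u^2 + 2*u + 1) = u*(u - 8)/(u + 1)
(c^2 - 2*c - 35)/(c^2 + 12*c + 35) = (c - 7)/(c + 7)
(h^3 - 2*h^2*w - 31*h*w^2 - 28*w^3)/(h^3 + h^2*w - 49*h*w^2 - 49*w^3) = (h + 4*w)/(h + 7*w)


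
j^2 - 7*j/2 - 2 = (j - 4)*(j + 1/2)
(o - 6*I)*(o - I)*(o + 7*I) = o^3 + 43*o - 42*I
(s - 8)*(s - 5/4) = s^2 - 37*s/4 + 10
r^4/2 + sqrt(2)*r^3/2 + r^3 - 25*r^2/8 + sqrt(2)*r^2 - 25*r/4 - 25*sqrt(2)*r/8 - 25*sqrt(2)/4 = (r - 5/2)*(r + 5/2)*(sqrt(2)*r/2 + 1)*(sqrt(2)*r/2 + sqrt(2))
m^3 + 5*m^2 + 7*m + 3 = (m + 1)^2*(m + 3)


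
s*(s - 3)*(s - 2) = s^3 - 5*s^2 + 6*s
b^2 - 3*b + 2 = (b - 2)*(b - 1)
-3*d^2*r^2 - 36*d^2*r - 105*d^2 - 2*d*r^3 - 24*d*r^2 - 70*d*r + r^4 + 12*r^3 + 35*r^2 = (-3*d + r)*(d + r)*(r + 5)*(r + 7)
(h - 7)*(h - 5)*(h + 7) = h^3 - 5*h^2 - 49*h + 245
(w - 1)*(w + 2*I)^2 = w^3 - w^2 + 4*I*w^2 - 4*w - 4*I*w + 4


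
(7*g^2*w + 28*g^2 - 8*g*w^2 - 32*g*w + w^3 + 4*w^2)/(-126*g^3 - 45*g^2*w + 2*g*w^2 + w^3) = (-g*w - 4*g + w^2 + 4*w)/(18*g^2 + 9*g*w + w^2)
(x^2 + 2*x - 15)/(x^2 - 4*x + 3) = (x + 5)/(x - 1)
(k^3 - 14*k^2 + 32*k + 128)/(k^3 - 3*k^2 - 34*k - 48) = (k - 8)/(k + 3)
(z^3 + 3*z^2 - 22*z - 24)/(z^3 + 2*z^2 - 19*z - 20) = (z + 6)/(z + 5)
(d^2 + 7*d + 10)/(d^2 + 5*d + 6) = (d + 5)/(d + 3)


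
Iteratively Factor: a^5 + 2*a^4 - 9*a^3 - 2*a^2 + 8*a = (a)*(a^4 + 2*a^3 - 9*a^2 - 2*a + 8) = a*(a + 4)*(a^3 - 2*a^2 - a + 2) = a*(a + 1)*(a + 4)*(a^2 - 3*a + 2) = a*(a - 2)*(a + 1)*(a + 4)*(a - 1)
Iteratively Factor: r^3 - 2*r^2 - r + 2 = (r + 1)*(r^2 - 3*r + 2) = (r - 2)*(r + 1)*(r - 1)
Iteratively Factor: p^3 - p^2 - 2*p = (p - 2)*(p^2 + p) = (p - 2)*(p + 1)*(p)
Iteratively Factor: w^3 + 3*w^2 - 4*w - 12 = (w + 3)*(w^2 - 4) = (w - 2)*(w + 3)*(w + 2)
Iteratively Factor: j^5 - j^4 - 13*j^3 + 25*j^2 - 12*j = (j + 4)*(j^4 - 5*j^3 + 7*j^2 - 3*j) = (j - 3)*(j + 4)*(j^3 - 2*j^2 + j) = (j - 3)*(j - 1)*(j + 4)*(j^2 - j) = (j - 3)*(j - 1)^2*(j + 4)*(j)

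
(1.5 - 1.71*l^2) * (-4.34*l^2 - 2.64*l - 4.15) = 7.4214*l^4 + 4.5144*l^3 + 0.586500000000001*l^2 - 3.96*l - 6.225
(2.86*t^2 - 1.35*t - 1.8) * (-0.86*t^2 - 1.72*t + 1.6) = -2.4596*t^4 - 3.7582*t^3 + 8.446*t^2 + 0.936*t - 2.88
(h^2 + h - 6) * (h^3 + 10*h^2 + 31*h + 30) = h^5 + 11*h^4 + 35*h^3 + h^2 - 156*h - 180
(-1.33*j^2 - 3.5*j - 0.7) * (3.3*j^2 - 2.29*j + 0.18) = -4.389*j^4 - 8.5043*j^3 + 5.4656*j^2 + 0.973*j - 0.126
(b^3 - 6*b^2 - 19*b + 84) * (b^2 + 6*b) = b^5 - 55*b^3 - 30*b^2 + 504*b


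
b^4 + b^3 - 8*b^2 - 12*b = b*(b - 3)*(b + 2)^2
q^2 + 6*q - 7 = (q - 1)*(q + 7)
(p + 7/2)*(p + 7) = p^2 + 21*p/2 + 49/2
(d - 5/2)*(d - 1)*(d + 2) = d^3 - 3*d^2/2 - 9*d/2 + 5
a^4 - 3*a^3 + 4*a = a*(a - 2)^2*(a + 1)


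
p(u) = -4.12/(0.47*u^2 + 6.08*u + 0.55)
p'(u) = -4.12*(-0.94*u - 6.08)/(0.47*u^2 + 6.08*u + 0.55)^2 = (3.8728*u + 25.0496)/(0.47*u^2 + 6.08*u + 0.55)^2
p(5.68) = -0.08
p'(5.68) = 0.02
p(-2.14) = 0.40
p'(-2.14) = 0.16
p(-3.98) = 0.25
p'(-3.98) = 0.04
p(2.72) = -0.20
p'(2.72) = 0.08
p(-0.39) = 2.35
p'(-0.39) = 7.69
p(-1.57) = 0.53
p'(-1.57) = 0.31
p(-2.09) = 0.41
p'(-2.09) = 0.17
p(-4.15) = 0.25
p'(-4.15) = 0.03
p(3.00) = -0.18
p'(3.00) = 0.07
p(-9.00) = 0.26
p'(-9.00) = -0.04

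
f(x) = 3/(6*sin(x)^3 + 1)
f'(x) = -54*sin(x)^2*cos(x)/(6*sin(x)^3 + 1)^2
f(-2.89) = 3.31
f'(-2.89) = 3.94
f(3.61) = 6.70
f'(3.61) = 48.96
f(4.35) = -0.77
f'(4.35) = 1.10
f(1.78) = 0.45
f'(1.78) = 0.25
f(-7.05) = -2.99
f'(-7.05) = -18.57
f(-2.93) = 3.18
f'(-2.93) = 2.61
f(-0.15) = 3.06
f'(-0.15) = -1.24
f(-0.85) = -1.94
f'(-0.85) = -8.44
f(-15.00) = -4.62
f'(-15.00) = 41.07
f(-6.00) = 2.65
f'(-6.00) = -3.17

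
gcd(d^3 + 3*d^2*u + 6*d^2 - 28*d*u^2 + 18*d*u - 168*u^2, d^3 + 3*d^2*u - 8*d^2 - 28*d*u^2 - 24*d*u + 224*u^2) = -d^2 - 3*d*u + 28*u^2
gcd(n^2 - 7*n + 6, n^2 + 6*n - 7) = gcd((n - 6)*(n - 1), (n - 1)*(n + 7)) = n - 1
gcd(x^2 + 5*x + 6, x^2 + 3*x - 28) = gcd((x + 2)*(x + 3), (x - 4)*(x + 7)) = 1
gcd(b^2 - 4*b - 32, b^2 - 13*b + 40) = b - 8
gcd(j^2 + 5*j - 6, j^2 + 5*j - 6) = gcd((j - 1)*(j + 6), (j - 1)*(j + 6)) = j^2 + 5*j - 6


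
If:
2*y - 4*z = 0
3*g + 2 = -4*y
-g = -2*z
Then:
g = -2/7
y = -2/7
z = -1/7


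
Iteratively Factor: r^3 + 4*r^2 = (r + 4)*(r^2) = r*(r + 4)*(r)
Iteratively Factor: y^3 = (y)*(y^2) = y^2*(y)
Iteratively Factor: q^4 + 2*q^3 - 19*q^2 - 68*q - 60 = (q + 2)*(q^3 - 19*q - 30) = (q + 2)*(q + 3)*(q^2 - 3*q - 10) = (q + 2)^2*(q + 3)*(q - 5)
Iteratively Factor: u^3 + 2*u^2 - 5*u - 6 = (u + 1)*(u^2 + u - 6) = (u - 2)*(u + 1)*(u + 3)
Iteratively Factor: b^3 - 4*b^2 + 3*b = (b)*(b^2 - 4*b + 3) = b*(b - 3)*(b - 1)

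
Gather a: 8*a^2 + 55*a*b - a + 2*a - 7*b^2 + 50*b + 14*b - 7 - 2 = 8*a^2 + a*(55*b + 1) - 7*b^2 + 64*b - 9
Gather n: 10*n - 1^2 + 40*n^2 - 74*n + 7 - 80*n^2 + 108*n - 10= -40*n^2 + 44*n - 4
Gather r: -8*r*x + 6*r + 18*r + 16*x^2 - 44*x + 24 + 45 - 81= r*(24 - 8*x) + 16*x^2 - 44*x - 12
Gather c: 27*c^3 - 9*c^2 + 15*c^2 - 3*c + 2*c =27*c^3 + 6*c^2 - c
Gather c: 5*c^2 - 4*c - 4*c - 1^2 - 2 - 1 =5*c^2 - 8*c - 4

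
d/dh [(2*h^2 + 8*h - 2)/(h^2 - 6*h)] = 4*(-5*h^2 + h - 3)/(h^2*(h^2 - 12*h + 36))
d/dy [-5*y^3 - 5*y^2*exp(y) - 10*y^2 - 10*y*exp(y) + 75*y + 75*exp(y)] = -5*y^2*exp(y) - 15*y^2 - 20*y*exp(y) - 20*y + 65*exp(y) + 75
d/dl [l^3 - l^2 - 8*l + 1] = 3*l^2 - 2*l - 8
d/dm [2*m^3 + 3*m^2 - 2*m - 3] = 6*m^2 + 6*m - 2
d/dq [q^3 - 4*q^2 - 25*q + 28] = 3*q^2 - 8*q - 25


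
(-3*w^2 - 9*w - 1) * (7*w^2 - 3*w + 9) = -21*w^4 - 54*w^3 - 7*w^2 - 78*w - 9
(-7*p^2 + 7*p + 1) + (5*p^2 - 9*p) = -2*p^2 - 2*p + 1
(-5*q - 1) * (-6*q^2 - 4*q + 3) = 30*q^3 + 26*q^2 - 11*q - 3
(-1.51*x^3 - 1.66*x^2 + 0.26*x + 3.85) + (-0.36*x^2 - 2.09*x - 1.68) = -1.51*x^3 - 2.02*x^2 - 1.83*x + 2.17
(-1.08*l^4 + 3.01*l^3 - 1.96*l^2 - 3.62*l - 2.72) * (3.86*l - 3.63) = -4.1688*l^5 + 15.539*l^4 - 18.4919*l^3 - 6.8584*l^2 + 2.6414*l + 9.8736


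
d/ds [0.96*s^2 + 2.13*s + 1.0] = 1.92*s + 2.13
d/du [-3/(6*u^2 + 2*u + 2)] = 3*(6*u + 1)/(2*(3*u^2 + u + 1)^2)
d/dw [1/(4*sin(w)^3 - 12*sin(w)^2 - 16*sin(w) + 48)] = (-3*sin(w)^2 + 6*sin(w) + 4)*cos(w)/(4*(sin(w)^3 - 3*sin(w)^2 - 4*sin(w) + 12)^2)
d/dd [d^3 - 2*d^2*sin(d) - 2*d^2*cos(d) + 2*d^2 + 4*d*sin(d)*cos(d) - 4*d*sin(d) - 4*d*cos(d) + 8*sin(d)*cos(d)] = -2*sqrt(2)*d^2*cos(d + pi/4) + 3*d^2 - 8*d*cos(d) + 4*d*cos(2*d) + 4*d + 2*sin(2*d) - 4*sqrt(2)*sin(d + pi/4) + 8*cos(2*d)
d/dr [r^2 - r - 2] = 2*r - 1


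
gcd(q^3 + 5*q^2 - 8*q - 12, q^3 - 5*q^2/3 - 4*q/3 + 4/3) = q^2 - q - 2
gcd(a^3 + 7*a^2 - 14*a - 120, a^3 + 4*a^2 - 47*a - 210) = a^2 + 11*a + 30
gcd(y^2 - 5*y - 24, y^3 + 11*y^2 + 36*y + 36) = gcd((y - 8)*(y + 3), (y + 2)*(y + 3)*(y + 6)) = y + 3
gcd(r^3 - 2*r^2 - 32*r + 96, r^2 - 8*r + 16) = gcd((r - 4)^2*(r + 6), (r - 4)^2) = r^2 - 8*r + 16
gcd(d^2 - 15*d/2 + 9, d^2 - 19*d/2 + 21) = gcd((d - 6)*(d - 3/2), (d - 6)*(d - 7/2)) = d - 6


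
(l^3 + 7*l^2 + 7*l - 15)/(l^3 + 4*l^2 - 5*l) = (l + 3)/l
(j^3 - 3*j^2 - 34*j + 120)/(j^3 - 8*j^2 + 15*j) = (j^2 + 2*j - 24)/(j*(j - 3))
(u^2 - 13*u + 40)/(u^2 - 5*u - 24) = (u - 5)/(u + 3)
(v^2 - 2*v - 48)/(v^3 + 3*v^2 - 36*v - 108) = (v - 8)/(v^2 - 3*v - 18)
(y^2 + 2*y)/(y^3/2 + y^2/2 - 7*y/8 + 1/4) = 8*y/(4*y^2 - 4*y + 1)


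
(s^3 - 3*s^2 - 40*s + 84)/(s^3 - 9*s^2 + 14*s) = (s + 6)/s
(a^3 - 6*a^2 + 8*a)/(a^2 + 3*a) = (a^2 - 6*a + 8)/(a + 3)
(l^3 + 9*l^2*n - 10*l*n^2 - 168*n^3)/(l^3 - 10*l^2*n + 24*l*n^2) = (l^2 + 13*l*n + 42*n^2)/(l*(l - 6*n))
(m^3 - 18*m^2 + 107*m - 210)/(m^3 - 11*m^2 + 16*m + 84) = (m - 5)/(m + 2)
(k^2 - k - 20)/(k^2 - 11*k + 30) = (k + 4)/(k - 6)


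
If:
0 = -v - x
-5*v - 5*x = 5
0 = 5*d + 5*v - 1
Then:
No Solution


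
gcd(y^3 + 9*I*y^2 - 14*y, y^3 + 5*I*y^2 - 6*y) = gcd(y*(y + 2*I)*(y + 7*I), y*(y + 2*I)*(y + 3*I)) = y^2 + 2*I*y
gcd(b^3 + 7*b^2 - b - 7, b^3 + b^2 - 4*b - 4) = b + 1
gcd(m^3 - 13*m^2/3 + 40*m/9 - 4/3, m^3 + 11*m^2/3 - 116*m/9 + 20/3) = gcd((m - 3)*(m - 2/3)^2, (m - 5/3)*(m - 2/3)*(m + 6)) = m - 2/3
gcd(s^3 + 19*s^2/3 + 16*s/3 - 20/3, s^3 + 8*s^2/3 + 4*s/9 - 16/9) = s^2 + 4*s/3 - 4/3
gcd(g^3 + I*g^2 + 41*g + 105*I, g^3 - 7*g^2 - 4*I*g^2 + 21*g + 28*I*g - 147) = g^2 - 4*I*g + 21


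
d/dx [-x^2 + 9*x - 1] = 9 - 2*x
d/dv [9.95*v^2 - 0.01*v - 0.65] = 19.9*v - 0.01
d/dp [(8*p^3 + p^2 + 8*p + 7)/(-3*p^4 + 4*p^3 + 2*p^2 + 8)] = 2*(12*p^6 + 3*p^5 + 42*p^4 + 10*p^3 + 46*p^2 - 6*p + 32)/(9*p^8 - 24*p^7 + 4*p^6 + 16*p^5 - 44*p^4 + 64*p^3 + 32*p^2 + 64)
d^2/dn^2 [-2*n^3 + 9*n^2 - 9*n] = 18 - 12*n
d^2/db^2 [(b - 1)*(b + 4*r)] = 2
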